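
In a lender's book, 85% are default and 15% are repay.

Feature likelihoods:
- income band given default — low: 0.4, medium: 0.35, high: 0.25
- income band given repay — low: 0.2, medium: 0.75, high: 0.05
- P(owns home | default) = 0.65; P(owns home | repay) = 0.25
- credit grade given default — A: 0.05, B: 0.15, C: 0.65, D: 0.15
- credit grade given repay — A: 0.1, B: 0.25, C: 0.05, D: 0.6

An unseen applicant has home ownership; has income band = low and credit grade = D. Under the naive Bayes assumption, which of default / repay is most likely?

default: 0.85 × 0.4 × 0.65 × 0.15 = 0.03315
repay: 0.15 × 0.2 × 0.25 × 0.6 = 0.0045
Highest score → default.

default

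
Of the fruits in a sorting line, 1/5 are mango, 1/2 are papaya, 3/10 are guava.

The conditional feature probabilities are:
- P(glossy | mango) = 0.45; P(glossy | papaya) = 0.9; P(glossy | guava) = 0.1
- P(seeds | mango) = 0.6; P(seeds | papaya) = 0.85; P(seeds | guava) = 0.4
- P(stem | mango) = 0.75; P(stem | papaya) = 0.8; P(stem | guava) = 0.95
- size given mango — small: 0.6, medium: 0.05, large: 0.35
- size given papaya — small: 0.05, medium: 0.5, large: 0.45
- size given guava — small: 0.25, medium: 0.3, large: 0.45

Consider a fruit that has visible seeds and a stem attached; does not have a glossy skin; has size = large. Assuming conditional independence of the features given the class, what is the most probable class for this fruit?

guava

mango: 0.2 × (1−0.45) × 0.6 × 0.75 × 0.35 = 0.017325
papaya: 0.5 × (1−0.9) × 0.85 × 0.8 × 0.45 = 0.0153
guava: 0.3 × (1−0.1) × 0.4 × 0.95 × 0.45 = 0.04617
Highest score → guava.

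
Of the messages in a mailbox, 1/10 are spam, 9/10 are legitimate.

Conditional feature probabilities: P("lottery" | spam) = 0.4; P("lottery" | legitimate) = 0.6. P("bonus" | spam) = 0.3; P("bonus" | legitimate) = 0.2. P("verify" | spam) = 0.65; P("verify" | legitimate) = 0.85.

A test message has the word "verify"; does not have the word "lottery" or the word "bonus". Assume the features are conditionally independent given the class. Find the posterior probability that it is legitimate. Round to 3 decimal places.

0.900

spam: 0.1 × (1−0.4) × (1−0.3) × 0.65 = 0.0273
legitimate: 0.9 × (1−0.6) × (1−0.2) × 0.85 = 0.2448
P(legitimate | x) = 0.2448 / 0.2721 ≈ 0.900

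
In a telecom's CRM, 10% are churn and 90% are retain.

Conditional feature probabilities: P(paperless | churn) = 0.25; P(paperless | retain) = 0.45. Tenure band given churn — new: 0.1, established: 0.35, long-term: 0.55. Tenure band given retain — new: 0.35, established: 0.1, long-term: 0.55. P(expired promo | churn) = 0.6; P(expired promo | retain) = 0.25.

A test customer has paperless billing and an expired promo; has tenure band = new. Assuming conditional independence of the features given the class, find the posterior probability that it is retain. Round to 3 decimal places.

churn: 0.1 × 0.25 × 0.1 × 0.6 = 0.0015
retain: 0.9 × 0.45 × 0.35 × 0.25 = 0.0354375
P(retain | x) = 0.0354375 / 0.0369375 ≈ 0.959

0.959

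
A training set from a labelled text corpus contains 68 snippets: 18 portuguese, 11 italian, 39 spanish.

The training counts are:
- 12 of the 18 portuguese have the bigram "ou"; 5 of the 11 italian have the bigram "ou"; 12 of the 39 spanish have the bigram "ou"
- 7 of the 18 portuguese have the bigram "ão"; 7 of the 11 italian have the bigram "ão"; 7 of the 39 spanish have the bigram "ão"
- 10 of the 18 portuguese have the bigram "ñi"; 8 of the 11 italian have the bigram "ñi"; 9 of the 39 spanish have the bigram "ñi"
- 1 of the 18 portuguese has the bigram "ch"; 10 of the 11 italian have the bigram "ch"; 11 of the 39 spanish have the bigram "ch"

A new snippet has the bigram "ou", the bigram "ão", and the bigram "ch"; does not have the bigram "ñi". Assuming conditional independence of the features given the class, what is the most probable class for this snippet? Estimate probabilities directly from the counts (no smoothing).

italian

portuguese: (18/68) × (12/18) × (7/18) × (8/18) × (1/18) ≈ 0.0016945
italian: (11/68) × (5/11) × (7/11) × (3/11) × (10/11) ≈ 0.0116012
spanish: (39/68) × (12/39) × (7/39) × (30/39) × (11/39) ≈ 0.00687212
Highest score → italian.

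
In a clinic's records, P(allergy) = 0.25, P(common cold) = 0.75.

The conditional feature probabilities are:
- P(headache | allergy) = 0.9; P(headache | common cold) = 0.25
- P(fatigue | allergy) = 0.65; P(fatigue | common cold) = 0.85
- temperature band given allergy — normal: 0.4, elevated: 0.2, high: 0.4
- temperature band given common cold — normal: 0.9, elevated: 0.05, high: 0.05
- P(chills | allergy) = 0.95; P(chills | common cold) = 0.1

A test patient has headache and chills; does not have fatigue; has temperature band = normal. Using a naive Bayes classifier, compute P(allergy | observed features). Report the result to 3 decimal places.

allergy: 0.25 × 0.9 × (1−0.65) × 0.4 × 0.95 = 0.029925
common cold: 0.75 × 0.25 × (1−0.85) × 0.9 × 0.1 = 0.00253125
P(allergy | x) = 0.029925 / 0.03245625 ≈ 0.922

0.922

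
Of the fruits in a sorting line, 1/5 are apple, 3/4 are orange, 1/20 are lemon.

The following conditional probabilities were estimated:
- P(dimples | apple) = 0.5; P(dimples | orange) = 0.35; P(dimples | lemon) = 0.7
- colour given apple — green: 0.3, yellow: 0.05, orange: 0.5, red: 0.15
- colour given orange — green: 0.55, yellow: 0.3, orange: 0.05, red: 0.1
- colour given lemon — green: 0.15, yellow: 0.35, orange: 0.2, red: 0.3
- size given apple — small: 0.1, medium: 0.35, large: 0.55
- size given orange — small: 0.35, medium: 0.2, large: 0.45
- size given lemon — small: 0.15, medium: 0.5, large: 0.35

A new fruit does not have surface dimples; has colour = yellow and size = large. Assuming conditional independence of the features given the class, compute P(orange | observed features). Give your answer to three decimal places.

0.935

apple: 0.2 × (1−0.5) × 0.05 × 0.55 = 0.00275
orange: 0.75 × (1−0.35) × 0.3 × 0.45 = 0.0658125
lemon: 0.05 × (1−0.7) × 0.35 × 0.35 = 0.0018375
P(orange | x) = 0.0658125 / 0.0704 ≈ 0.935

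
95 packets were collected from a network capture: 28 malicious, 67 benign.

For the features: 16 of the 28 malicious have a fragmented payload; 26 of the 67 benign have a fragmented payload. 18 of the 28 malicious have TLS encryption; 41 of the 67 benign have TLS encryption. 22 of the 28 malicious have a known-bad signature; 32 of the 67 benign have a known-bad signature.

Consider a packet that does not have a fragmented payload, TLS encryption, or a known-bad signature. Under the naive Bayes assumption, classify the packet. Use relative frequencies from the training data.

malicious: (28/95) × (12/28) × (10/28) × (6/28) ≈ 0.00966702
benign: (67/95) × (41/67) × (26/67) × (35/67) ≈ 0.0874887
Highest score → benign.

benign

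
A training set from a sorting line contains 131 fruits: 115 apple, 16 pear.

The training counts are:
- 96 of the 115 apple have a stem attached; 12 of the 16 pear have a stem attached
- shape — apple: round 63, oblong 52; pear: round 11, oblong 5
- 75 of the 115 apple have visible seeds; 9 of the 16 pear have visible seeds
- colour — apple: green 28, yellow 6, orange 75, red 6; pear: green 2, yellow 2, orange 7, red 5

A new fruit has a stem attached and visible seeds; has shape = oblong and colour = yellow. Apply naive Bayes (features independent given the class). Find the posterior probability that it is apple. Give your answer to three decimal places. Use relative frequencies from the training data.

0.849

apple: (115/131) × (96/115) × (52/115) × (75/115) × (6/115) ≈ 0.0112751
pear: (16/131) × (12/16) × (5/16) × (9/16) × (2/16) ≈ 0.00201276
P(apple | x) = 0.0112751 / 0.01328786 ≈ 0.849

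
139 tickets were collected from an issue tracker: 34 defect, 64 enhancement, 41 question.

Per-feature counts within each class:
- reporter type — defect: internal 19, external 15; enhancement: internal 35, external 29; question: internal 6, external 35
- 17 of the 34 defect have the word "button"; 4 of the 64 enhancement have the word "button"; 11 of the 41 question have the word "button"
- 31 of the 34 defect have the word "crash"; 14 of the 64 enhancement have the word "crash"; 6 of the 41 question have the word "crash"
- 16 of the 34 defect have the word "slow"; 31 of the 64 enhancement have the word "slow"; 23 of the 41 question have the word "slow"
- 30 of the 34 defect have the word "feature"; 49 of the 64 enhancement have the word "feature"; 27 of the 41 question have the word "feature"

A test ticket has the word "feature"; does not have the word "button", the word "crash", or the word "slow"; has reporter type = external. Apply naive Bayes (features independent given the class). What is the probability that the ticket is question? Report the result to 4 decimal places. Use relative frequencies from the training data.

defect: (34/139) × (15/34) × (17/34) × (3/34) × (18/34) × (30/34) ≈ 0.00222395
enhancement: (64/139) × (29/64) × (60/64) × (50/64) × (33/64) × (49/64) ≈ 0.0603246
question: (41/139) × (35/41) × (30/41) × (35/41) × (18/41) × (27/41) ≈ 0.0454719
P(question | x) = 0.0454719 / 0.10802045 ≈ 0.4210

0.4210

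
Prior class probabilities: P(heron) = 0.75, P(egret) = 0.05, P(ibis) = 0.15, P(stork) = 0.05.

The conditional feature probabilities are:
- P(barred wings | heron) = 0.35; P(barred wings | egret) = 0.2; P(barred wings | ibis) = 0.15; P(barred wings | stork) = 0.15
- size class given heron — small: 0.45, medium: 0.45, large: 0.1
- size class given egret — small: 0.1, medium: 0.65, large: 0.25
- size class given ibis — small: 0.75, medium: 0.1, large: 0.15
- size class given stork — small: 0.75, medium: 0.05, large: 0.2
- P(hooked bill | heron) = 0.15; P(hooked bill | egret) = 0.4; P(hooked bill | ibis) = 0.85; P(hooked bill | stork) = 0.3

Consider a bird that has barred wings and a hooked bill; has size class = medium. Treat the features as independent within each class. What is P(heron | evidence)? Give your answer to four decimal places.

heron: 0.75 × 0.35 × 0.45 × 0.15 = 0.01771875
egret: 0.05 × 0.2 × 0.65 × 0.4 = 0.0026
ibis: 0.15 × 0.15 × 0.1 × 0.85 = 0.0019125
stork: 0.05 × 0.15 × 0.05 × 0.3 = 0.0001125
P(heron | x) = 0.01771875 / 0.02234375 ≈ 0.7930

0.7930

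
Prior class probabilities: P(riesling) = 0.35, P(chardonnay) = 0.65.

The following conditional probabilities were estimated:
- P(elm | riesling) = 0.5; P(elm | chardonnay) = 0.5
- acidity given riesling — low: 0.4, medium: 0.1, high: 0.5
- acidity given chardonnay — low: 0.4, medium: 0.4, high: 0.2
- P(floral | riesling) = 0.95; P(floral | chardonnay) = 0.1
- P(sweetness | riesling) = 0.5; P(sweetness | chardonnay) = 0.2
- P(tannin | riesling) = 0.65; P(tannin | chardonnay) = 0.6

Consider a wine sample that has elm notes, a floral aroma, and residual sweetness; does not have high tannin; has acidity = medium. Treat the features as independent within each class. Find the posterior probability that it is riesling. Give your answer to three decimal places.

riesling: 0.35 × 0.5 × 0.1 × 0.95 × 0.5 × (1−0.65) = 0.002909375
chardonnay: 0.65 × 0.5 × 0.4 × 0.1 × 0.2 × (1−0.6) = 0.00104
P(riesling | x) = 0.002909375 / 0.003949375 ≈ 0.737

0.737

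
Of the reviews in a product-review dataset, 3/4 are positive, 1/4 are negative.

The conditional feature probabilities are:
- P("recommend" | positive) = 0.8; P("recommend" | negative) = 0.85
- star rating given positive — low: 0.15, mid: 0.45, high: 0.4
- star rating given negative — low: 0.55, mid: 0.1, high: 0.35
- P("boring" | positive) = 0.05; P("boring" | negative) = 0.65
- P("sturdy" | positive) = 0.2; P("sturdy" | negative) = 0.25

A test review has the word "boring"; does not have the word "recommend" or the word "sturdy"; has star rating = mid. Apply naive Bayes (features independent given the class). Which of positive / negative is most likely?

positive: 0.75 × (1−0.8) × 0.45 × 0.05 × (1−0.2) = 0.0027
negative: 0.25 × (1−0.85) × 0.1 × 0.65 × (1−0.25) = 0.001828125
Highest score → positive.

positive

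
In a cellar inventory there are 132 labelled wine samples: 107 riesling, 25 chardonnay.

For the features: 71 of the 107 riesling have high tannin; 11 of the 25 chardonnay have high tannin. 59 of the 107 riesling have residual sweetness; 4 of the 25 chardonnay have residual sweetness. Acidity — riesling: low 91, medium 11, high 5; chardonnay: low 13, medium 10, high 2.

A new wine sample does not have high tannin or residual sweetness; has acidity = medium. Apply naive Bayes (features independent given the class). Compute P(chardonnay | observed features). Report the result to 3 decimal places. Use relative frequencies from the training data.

0.739

riesling: (107/132) × (36/107) × (48/107) × (11/107) ≈ 0.0125775
chardonnay: (25/132) × (14/25) × (21/25) × (10/25) ≈ 0.0356364
P(chardonnay | x) = 0.0356364 / 0.0482139 ≈ 0.739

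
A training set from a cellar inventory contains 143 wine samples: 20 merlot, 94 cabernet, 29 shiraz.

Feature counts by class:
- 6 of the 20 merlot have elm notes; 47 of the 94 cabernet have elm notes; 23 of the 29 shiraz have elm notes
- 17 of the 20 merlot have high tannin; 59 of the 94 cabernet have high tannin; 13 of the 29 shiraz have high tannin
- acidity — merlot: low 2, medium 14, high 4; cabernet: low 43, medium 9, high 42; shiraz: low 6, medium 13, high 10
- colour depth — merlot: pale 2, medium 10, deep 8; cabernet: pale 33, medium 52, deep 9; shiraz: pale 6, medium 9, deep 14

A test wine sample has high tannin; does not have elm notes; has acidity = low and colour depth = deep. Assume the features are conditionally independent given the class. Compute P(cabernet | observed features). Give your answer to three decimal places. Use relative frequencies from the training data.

merlot: (20/143) × (14/20) × (17/20) × (2/20) × (8/20) ≈ 0.00332867
cabernet: (94/143) × (47/94) × (59/94) × (43/94) × (9/94) ≈ 0.00903527
shiraz: (29/143) × (6/29) × (13/29) × (6/29) × (14/29) ≈ 0.00187864
P(cabernet | x) = 0.00903527 / 0.01424258 ≈ 0.634

0.634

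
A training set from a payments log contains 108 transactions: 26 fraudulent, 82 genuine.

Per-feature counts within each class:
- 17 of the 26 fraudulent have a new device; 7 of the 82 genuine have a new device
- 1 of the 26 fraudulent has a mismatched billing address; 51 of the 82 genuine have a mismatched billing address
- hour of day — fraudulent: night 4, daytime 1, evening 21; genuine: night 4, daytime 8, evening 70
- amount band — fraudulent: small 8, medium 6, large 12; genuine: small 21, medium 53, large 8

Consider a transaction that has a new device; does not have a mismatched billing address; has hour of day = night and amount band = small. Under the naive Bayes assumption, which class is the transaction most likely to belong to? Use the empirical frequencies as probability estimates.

fraudulent: (26/108) × (17/26) × (25/26) × (4/26) × (8/26) ≈ 0.00716465
genuine: (82/108) × (7/82) × (31/82) × (4/82) × (21/82) ≈ 0.000306107
Highest score → fraudulent.

fraudulent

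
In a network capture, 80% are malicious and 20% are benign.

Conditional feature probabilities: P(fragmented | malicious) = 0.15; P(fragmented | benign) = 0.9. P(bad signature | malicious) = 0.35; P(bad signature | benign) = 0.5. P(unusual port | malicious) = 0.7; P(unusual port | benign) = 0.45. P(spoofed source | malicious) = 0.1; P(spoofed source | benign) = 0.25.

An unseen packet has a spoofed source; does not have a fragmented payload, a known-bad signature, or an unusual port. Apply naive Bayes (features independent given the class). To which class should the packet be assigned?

malicious

malicious: 0.8 × (1−0.15) × (1−0.35) × (1−0.7) × 0.1 = 0.01326
benign: 0.2 × (1−0.9) × (1−0.5) × (1−0.45) × 0.25 = 0.001375
Highest score → malicious.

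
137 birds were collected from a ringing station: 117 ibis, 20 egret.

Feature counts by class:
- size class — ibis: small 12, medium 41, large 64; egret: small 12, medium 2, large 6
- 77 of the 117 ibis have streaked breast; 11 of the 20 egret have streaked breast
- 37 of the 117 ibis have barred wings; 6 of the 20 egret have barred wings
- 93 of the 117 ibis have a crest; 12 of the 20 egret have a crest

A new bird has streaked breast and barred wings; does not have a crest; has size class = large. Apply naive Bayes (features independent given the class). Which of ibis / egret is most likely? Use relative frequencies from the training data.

ibis: (117/137) × (64/117) × (77/117) × (37/117) × (24/117) ≈ 0.0199437
egret: (20/137) × (6/20) × (11/20) × (6/20) × (8/20) ≈ 0.00289051
Highest score → ibis.

ibis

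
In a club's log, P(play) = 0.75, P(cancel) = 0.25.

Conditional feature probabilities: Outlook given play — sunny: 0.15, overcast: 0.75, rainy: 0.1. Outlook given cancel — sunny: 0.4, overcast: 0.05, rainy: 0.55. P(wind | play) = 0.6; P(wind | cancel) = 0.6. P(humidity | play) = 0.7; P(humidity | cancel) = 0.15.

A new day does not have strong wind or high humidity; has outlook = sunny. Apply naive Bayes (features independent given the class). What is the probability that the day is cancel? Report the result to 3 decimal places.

0.716

play: 0.75 × 0.15 × (1−0.6) × (1−0.7) = 0.0135
cancel: 0.25 × 0.4 × (1−0.6) × (1−0.15) = 0.034
P(cancel | x) = 0.034 / 0.0475 ≈ 0.716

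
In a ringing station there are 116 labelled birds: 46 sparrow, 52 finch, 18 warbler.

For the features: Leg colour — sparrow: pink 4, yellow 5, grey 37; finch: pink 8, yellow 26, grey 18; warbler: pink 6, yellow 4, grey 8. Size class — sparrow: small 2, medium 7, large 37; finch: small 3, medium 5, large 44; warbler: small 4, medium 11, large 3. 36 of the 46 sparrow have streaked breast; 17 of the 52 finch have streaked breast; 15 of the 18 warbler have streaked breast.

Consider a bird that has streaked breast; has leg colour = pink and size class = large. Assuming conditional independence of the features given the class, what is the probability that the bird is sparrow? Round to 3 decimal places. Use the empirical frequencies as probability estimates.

0.453

sparrow: (46/116) × (4/46) × (37/46) × (36/46) ≈ 0.0217065
finch: (52/116) × (8/52) × (44/52) × (17/52) ≈ 0.0190777
warbler: (18/116) × (6/18) × (3/18) × (15/18) ≈ 0.00718391
P(sparrow | x) = 0.0217065 / 0.04796811 ≈ 0.453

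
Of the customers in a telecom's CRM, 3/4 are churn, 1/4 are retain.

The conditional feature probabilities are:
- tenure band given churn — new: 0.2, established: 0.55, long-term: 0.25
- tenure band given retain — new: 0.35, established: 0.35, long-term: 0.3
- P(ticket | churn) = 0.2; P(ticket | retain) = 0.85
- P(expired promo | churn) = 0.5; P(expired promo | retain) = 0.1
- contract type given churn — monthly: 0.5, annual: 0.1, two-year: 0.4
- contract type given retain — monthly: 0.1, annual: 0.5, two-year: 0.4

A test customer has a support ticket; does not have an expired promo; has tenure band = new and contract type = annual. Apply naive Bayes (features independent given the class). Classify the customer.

churn: 0.75 × 0.2 × 0.2 × (1−0.5) × 0.1 = 0.0015
retain: 0.25 × 0.35 × 0.85 × (1−0.1) × 0.5 = 0.03346875
Highest score → retain.

retain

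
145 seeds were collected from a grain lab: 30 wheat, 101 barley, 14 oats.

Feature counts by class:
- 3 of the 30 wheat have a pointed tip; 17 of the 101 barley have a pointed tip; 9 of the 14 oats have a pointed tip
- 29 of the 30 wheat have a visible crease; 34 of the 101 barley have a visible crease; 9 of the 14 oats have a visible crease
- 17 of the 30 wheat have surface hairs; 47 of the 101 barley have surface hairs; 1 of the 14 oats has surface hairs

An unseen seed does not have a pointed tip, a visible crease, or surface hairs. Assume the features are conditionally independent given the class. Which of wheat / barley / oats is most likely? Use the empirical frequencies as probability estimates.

barley

wheat: (30/145) × (27/30) × (1/30) × (13/30) ≈ 0.00268966
barley: (101/145) × (84/101) × (67/101) × (54/101) ≈ 0.205465
oats: (14/145) × (5/14) × (5/14) × (13/14) ≈ 0.0114356
Highest score → barley.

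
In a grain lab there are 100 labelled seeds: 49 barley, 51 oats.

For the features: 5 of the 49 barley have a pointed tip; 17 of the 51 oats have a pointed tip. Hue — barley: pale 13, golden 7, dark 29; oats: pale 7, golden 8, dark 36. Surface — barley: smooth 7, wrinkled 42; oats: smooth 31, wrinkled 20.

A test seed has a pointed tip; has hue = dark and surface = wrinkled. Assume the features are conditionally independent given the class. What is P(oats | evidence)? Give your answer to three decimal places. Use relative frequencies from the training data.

0.650

barley: (49/100) × (5/49) × (29/49) × (42/49) ≈ 0.0253644
oats: (51/100) × (17/51) × (36/51) × (20/51) ≈ 0.0470588
P(oats | x) = 0.0470588 / 0.0724232 ≈ 0.650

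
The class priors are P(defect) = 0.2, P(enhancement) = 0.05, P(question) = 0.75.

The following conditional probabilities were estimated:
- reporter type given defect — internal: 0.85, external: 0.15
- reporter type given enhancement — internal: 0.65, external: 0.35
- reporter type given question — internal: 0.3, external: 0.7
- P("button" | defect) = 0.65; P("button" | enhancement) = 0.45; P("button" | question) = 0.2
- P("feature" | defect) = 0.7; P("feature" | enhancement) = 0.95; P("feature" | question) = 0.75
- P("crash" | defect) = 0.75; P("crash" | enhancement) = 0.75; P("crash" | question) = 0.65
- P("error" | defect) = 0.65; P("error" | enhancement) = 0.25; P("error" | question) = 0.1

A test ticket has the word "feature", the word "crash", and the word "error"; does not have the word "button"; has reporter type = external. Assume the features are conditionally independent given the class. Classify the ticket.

question

defect: 0.2 × 0.15 × (1−0.65) × 0.7 × 0.75 × 0.65 = 0.003583125
enhancement: 0.05 × 0.35 × (1−0.45) × 0.95 × 0.75 × 0.25 = 0.001714453125
question: 0.75 × 0.7 × (1−0.2) × 0.75 × 0.65 × 0.1 = 0.020475
Highest score → question.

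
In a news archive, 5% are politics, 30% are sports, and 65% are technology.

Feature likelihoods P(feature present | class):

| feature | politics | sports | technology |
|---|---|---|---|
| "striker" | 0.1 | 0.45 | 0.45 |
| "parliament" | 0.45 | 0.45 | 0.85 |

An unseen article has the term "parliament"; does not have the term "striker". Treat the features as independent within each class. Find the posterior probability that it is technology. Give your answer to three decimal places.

0.763

politics: 0.05 × (1−0.1) × 0.45 = 0.02025
sports: 0.3 × (1−0.45) × 0.45 = 0.07425
technology: 0.65 × (1−0.45) × 0.85 = 0.303875
P(technology | x) = 0.303875 / 0.398375 ≈ 0.763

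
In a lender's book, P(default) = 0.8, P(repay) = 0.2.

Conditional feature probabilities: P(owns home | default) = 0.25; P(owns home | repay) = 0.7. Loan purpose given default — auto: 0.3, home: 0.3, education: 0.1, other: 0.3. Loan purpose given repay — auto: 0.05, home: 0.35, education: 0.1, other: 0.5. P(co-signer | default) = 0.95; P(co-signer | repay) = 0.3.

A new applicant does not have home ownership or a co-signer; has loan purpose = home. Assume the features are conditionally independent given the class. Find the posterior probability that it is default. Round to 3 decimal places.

0.380

default: 0.8 × (1−0.25) × 0.3 × (1−0.95) = 0.009
repay: 0.2 × (1−0.7) × 0.35 × (1−0.3) = 0.0147
P(default | x) = 0.009 / 0.0237 ≈ 0.380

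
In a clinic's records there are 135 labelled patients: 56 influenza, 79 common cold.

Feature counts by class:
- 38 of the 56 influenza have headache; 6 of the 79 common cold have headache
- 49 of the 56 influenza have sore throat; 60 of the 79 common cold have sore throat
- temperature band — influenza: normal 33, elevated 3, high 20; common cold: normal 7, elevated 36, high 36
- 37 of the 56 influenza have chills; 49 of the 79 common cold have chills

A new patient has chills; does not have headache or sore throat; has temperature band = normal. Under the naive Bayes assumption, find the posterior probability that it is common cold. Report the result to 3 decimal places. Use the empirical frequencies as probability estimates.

0.524

influenza: (56/135) × (18/56) × (7/56) × (33/56) × (37/56) ≈ 0.00648916
common cold: (79/135) × (73/79) × (19/79) × (7/79) × (49/79) ≈ 0.00714752
P(common cold | x) = 0.00714752 / 0.01363668 ≈ 0.524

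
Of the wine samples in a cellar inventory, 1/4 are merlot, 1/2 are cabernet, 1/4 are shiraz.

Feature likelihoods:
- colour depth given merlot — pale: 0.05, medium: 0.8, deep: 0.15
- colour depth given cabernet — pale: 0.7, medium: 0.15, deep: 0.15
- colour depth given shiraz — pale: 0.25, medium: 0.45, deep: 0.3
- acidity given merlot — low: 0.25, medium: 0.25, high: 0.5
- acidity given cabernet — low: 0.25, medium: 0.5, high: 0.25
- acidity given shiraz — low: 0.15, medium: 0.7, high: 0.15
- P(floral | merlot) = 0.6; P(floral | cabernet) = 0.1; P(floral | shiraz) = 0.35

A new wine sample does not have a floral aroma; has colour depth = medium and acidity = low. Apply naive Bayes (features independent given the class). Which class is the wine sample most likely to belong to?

merlot: 0.25 × 0.8 × 0.25 × (1−0.6) = 0.02
cabernet: 0.5 × 0.15 × 0.25 × (1−0.1) = 0.016875
shiraz: 0.25 × 0.45 × 0.15 × (1−0.35) = 0.01096875
Highest score → merlot.

merlot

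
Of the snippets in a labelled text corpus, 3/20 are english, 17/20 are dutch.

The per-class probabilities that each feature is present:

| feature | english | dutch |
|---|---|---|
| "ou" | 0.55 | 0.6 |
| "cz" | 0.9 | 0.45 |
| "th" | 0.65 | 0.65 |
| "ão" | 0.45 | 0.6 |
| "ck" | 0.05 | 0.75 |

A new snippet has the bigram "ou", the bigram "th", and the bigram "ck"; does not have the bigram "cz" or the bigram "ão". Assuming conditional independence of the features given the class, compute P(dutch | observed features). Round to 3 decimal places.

0.997

english: 0.15 × 0.55 × (1−0.9) × 0.65 × (1−0.45) × 0.05 = 0.00014746875
dutch: 0.85 × 0.6 × (1−0.45) × 0.65 × (1−0.6) × 0.75 = 0.0546975
P(dutch | x) = 0.0546975 / 0.05484496875 ≈ 0.997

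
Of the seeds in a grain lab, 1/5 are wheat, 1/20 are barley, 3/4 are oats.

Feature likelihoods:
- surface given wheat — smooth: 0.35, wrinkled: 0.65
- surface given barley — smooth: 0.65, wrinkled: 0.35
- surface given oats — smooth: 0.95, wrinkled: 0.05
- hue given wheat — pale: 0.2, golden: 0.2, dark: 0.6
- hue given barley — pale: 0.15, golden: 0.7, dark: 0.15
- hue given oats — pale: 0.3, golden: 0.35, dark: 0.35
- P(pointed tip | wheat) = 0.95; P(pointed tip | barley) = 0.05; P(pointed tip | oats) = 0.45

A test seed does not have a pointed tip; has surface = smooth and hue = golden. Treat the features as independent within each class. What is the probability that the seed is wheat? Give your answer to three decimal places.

0.004

wheat: 0.2 × 0.35 × 0.2 × (1−0.95) = 0.0007
barley: 0.05 × 0.65 × 0.7 × (1−0.05) = 0.0216125
oats: 0.75 × 0.95 × 0.35 × (1−0.45) = 0.13715625
P(wheat | x) = 0.0007 / 0.15946875 ≈ 0.004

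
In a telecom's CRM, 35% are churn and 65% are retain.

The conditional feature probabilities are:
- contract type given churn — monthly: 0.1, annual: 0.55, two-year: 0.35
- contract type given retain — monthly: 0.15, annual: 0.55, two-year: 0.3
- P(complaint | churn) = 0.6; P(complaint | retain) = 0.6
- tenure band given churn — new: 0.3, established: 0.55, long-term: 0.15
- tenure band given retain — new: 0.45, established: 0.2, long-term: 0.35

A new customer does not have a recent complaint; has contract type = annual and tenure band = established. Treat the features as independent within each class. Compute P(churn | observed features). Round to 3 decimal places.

churn: 0.35 × 0.55 × (1−0.6) × 0.55 = 0.04235
retain: 0.65 × 0.55 × (1−0.6) × 0.2 = 0.0286
P(churn | x) = 0.04235 / 0.07095 ≈ 0.597

0.597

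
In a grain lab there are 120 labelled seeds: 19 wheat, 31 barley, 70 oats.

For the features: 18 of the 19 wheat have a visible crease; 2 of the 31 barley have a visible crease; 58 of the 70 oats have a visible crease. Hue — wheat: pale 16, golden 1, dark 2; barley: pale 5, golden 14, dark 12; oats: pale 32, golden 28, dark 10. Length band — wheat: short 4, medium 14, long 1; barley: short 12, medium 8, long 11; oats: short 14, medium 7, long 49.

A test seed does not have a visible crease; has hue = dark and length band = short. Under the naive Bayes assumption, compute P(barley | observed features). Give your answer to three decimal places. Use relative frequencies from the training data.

wheat: (19/120) × (1/19) × (2/19) × (4/19) ≈ 0.000184672
barley: (31/120) × (29/31) × (12/31) × (12/31) ≈ 0.0362123
oats: (70/120) × (12/70) × (10/70) × (14/70) ≈ 0.00285714
P(barley | x) = 0.0362123 / 0.039254112 ≈ 0.923

0.923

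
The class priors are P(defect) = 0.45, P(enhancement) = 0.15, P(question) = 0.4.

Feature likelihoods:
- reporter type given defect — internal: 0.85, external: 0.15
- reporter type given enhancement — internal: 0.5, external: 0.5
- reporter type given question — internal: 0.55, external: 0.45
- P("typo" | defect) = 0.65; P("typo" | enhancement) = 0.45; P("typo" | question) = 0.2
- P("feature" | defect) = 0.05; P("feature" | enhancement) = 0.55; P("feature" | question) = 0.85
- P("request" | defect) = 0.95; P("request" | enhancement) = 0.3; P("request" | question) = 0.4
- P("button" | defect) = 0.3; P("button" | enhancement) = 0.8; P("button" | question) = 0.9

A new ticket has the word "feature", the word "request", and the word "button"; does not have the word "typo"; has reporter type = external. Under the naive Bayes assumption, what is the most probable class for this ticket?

defect: 0.45 × 0.15 × (1−0.65) × 0.05 × 0.95 × 0.3 = 0.00033665625
enhancement: 0.15 × 0.5 × (1−0.45) × 0.55 × 0.3 × 0.8 = 0.005445
question: 0.4 × 0.45 × (1−0.2) × 0.85 × 0.4 × 0.9 = 0.044064
Highest score → question.

question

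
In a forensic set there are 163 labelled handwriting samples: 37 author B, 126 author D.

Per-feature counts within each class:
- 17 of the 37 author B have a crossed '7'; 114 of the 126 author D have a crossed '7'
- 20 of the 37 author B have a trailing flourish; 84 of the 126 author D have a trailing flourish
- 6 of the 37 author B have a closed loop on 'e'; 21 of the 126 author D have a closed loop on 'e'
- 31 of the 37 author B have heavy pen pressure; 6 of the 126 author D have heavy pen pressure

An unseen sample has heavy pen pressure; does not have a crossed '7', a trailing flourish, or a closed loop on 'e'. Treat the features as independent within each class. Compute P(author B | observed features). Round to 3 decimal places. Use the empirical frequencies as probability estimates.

0.976

author B: (37/163) × (20/37) × (17/37) × (31/37) × (31/37) ≈ 0.039574
author D: (126/163) × (12/126) × (42/126) × (105/126) × (6/126) ≈ 0.000973805
P(author B | x) = 0.039574 / 0.040547805 ≈ 0.976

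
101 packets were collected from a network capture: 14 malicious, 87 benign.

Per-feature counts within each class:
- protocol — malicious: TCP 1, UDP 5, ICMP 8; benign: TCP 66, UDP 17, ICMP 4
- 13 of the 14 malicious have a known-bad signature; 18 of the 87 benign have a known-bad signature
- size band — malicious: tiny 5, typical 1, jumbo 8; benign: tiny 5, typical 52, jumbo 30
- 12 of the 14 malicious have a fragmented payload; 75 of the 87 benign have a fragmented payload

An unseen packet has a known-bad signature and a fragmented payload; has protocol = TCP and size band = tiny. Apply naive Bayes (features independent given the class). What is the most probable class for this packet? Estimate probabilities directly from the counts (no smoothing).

malicious: (14/101) × (1/14) × (13/14) × (5/14) × (12/14) ≈ 0.00281442
benign: (87/101) × (66/87) × (18/87) × (5/87) × (75/87) ≈ 0.00669836
Highest score → benign.

benign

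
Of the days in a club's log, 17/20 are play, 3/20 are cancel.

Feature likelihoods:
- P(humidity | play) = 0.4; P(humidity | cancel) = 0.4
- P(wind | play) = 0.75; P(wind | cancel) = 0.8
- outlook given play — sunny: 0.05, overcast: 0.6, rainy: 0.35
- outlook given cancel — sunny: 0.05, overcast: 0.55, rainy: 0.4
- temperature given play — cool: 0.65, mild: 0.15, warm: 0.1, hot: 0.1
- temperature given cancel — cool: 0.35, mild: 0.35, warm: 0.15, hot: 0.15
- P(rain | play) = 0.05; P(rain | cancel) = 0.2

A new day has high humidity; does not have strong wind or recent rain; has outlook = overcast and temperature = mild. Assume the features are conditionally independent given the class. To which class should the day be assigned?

play: 0.85 × 0.4 × (1−0.75) × 0.6 × 0.15 × (1−0.05) = 0.0072675
cancel: 0.15 × 0.4 × (1−0.8) × 0.55 × 0.35 × (1−0.2) = 0.001848
Highest score → play.

play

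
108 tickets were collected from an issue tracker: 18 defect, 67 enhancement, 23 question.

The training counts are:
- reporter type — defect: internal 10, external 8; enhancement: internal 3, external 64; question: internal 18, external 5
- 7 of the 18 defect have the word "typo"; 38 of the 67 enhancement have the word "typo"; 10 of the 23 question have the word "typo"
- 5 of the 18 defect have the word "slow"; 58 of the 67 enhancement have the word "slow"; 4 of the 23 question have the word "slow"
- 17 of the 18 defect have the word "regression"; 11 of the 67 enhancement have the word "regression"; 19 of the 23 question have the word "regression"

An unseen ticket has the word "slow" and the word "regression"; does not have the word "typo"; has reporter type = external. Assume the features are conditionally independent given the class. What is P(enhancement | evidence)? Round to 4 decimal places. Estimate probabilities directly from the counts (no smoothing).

0.6998

defect: (18/108) × (8/18) × (11/18) × (5/18) × (17/18) ≈ 0.0118757
enhancement: (67/108) × (64/67) × (29/67) × (58/67) × (11/67) ≈ 0.0364544
question: (23/108) × (5/23) × (13/23) × (4/23) × (19/23) ≈ 0.00375941
P(enhancement | x) = 0.0364544 / 0.05208951 ≈ 0.6998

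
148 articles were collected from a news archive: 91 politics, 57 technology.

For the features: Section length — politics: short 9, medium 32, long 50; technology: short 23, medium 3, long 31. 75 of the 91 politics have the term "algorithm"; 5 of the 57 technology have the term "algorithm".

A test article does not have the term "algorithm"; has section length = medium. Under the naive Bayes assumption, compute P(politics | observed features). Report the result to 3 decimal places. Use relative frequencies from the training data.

0.673

politics: (91/148) × (32/91) × (16/91) ≈ 0.038016
technology: (57/148) × (3/57) × (52/57) ≈ 0.0184922
P(politics | x) = 0.038016 / 0.0565082 ≈ 0.673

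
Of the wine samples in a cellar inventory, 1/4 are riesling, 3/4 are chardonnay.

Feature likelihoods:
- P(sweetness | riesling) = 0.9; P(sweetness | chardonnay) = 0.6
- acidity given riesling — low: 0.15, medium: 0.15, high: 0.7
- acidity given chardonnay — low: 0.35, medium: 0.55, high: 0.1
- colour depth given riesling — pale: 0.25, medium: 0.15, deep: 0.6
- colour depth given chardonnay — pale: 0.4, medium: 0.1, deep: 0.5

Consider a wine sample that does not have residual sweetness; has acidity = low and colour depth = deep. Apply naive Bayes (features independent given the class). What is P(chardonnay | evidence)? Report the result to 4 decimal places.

0.9589

riesling: 0.25 × (1−0.9) × 0.15 × 0.6 = 0.00225
chardonnay: 0.75 × (1−0.6) × 0.35 × 0.5 = 0.0525
P(chardonnay | x) = 0.0525 / 0.05475 ≈ 0.9589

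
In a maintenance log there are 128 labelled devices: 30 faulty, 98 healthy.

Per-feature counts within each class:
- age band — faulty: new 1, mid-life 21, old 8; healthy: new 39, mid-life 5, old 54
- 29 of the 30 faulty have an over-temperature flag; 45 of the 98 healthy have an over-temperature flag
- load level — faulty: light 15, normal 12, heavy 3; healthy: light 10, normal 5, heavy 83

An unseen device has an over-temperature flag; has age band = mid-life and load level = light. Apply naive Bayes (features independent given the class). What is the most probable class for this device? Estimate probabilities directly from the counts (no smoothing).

faulty: (30/128) × (21/30) × (29/30) × (15/30) = 0.079296875
healthy: (98/128) × (5/98) × (45/98) × (10/98) ≈ 0.00183029
Highest score → faulty.

faulty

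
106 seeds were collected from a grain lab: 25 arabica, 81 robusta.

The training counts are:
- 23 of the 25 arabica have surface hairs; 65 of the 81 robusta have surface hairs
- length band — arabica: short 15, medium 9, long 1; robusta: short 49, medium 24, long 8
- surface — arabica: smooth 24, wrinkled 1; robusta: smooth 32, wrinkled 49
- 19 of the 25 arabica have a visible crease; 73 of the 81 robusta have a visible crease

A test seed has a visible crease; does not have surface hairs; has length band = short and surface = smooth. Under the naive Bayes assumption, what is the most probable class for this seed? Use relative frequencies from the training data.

arabica: (25/106) × (2/25) × (15/25) × (24/25) × (19/25) ≈ 0.00825962
robusta: (81/106) × (16/81) × (49/81) × (32/81) × (73/81) ≈ 0.0325108
Highest score → robusta.

robusta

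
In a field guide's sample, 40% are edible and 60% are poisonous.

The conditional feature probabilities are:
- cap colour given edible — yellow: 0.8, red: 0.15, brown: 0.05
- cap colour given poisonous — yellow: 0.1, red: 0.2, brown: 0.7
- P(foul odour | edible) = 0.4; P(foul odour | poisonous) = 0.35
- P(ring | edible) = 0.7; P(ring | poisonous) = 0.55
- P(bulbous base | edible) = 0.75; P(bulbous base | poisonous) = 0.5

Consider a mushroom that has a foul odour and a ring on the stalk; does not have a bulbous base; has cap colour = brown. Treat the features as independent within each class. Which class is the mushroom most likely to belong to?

poisonous

edible: 0.4 × 0.05 × 0.4 × 0.7 × (1−0.75) = 0.0014
poisonous: 0.6 × 0.7 × 0.35 × 0.55 × (1−0.5) = 0.040425
Highest score → poisonous.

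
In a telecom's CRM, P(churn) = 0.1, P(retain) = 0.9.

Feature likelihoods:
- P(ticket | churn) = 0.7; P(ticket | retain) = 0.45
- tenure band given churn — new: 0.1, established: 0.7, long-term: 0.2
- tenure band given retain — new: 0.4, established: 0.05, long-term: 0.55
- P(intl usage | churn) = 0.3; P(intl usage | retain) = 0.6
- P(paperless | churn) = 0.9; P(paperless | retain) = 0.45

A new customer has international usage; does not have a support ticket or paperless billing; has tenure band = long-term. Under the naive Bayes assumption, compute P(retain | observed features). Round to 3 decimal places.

churn: 0.1 × (1−0.7) × 0.2 × 0.3 × (1−0.9) = 0.00018
retain: 0.9 × (1−0.45) × 0.55 × 0.6 × (1−0.45) = 0.0898425
P(retain | x) = 0.0898425 / 0.0900225 ≈ 0.998

0.998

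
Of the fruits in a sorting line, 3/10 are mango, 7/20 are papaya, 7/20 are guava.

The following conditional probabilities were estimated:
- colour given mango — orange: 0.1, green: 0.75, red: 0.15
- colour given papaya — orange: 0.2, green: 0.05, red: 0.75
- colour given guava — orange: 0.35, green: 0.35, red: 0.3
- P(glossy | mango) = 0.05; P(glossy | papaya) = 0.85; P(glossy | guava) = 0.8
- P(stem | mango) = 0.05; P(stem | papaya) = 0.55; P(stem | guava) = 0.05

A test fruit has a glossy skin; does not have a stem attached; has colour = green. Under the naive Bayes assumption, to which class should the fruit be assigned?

mango: 0.3 × 0.75 × 0.05 × (1−0.05) = 0.0106875
papaya: 0.35 × 0.05 × 0.85 × (1−0.55) = 0.00669375
guava: 0.35 × 0.35 × 0.8 × (1−0.05) = 0.0931
Highest score → guava.

guava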